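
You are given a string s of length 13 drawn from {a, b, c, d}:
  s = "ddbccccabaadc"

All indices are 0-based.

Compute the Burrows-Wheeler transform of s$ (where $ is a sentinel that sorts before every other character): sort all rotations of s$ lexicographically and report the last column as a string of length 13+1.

cbcaaddcccbda$

rank  rotation        last
    0  $ddbccccabaadc  c
    1  aadc$ddbccccab  b
    2  abaadc$ddbcccc  c
    3  adc$ddbccccaba  a
    4  baadc$ddbcccca  a
    5  bccccabaadc$dd  d
    6  c$ddbccccabaad  d
    7  cabaadc$ddbccc  c
    8  ccabaadc$ddbcc  c
    9  cccabaadc$ddbc  c
   10  ccccabaadc$ddb  b
   11  dbccccabaadc$d  d
   12  dc$ddbccccabaa  a
   13  ddbccccabaadc$  $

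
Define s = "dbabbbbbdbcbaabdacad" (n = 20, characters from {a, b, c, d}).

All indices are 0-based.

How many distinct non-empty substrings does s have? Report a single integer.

184

rank→(start, suffix):
  0 → (12, 'aabdacad')
  1 → (2, 'abbbbbdbcbaabdacad')
  2 → (13, 'abdacad')
  3 → (16, 'acad')
  4 → (18, 'ad')
  5 → (11, 'baabdacad')
  6 → (1, 'babbbbbdbcbaabdacad')
  7 → (3, 'bbbbbdbcbaabdacad')
  8 → (4, 'bbbbdbcbaabdacad')
  9 → (5, 'bbbdbcbaabdacad')
  10 → (6, 'bbdbcbaabdacad')
  11 → (9, 'bcbaabdacad')
  12 → (14, 'bdacad')
  13 → (7, 'bdbcbaabdacad')
  14 → (17, 'cad')
  15 → (10, 'cbaabdacad')
  16 → (19, 'd')
  17 → (15, 'dacad')
  18 → (0, 'dbabbbbbdbcbaabdacad')
  19 → (8, 'dbcbaabdacad')

SA = [12, 2, 13, 16, 18, 11, 1, 3, 4, 5, 6, 9, 14, 7, 17, 10, 19, 15, 0, 8]
[i] adj suffixes → lcp
  [1] 12/2 → 1 ('a')
  [2] 2/13 → 2 ('ab')
  [3] 13/16 → 1 ('a')
  [4] 16/18 → 1 ('a')
  [5] 18/11 → 0 ('')
  [6] 11/1 → 2 ('ba')
  [7] 1/3 → 1 ('b')
  [8] 3/4 → 4 ('bbbb')
  [9] 4/5 → 3 ('bbb')
  [10] 5/6 → 2 ('bb')
  [11] 6/9 → 1 ('b')
  [12] 9/14 → 1 ('b')
  [13] 14/7 → 2 ('bd')
  [14] 7/17 → 0 ('')
  [15] 17/10 → 1 ('c')
  [16] 10/19 → 0 ('')
  [17] 19/15 → 1 ('d')
  [18] 15/0 → 1 ('d')
  [19] 0/8 → 2 ('db')

n(n+1)/2 = 20·21/2 = 210
Σ LCP = 0 + 1 + 2 + 1 + 1 + 0 + 2 + 1 + 4 + 3 + 2 + 1 + 1 + 2 + 0 + 1 + 0 + 1 + 1 + 2 = 26
distinct = 210 − 26 = 184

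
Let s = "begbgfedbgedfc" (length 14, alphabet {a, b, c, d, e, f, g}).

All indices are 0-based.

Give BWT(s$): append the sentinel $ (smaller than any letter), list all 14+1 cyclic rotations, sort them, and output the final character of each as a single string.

c$dgfeefgbdgebb

rank  rotation         last
    0  $begbgfedbgedfc  c
    1  begbgfedbgedfc$  $
    2  bgedfc$begbgfed  d
    3  bgfedbgedfc$beg  g
    4  c$begbgfedbgedf  f
    5  dbgedfc$begbgfe  e
    6  dfc$begbgfedbge  e
    7  edbgedfc$begbgf  f
    8  edfc$begbgfedbg  g
    9  egbgfedbgedfc$b  b
   10  fc$begbgfedbged  d
   11  fedbgedfc$begbg  g
   12  gbgfedbgedfc$be  e
   13  gedfc$begbgfedb  b
   14  gfedbgedfc$begb  b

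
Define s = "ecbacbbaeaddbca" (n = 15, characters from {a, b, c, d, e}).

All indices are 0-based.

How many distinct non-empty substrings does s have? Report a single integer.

108

sorted suffixes:
  #0 SA[0]=14  'a'
  #1 SA[1]=3  'acbbaeaddbca'
  #2 SA[2]=9  'addbca'
  #3 SA[3]=7  'aeaddbca'
  #4 SA[4]=2  'bacbbaeaddbca'
  #5 SA[5]=6  'baeaddbca'
  #6 SA[6]=5  'bbaeaddbca'
  #7 SA[7]=12  'bca'
  #8 SA[8]=13  'ca'
  #9 SA[9]=1  'cbacbbaeaddbca'
  #10 SA[10]=4  'cbbaeaddbca'
  #11 SA[11]=11  'dbca'
  #12 SA[12]=10  'ddbca'
  #13 SA[13]=8  'eaddbca'
  #14 SA[14]=0  'ecbacbbaeaddbca'

SA = [14, 3, 9, 7, 2, 6, 5, 12, 13, 1, 4, 11, 10, 8, 0]
[i] adj suffixes → lcp
  [1] 14/3 → 1 ('a')
  [2] 3/9 → 1 ('a')
  [3] 9/7 → 1 ('a')
  [4] 7/2 → 0 ('')
  [5] 2/6 → 2 ('ba')
  [6] 6/5 → 1 ('b')
  [7] 5/12 → 1 ('b')
  [8] 12/13 → 0 ('')
  [9] 13/1 → 1 ('c')
  [10] 1/4 → 2 ('cb')
  [11] 4/11 → 0 ('')
  [12] 11/10 → 1 ('d')
  [13] 10/8 → 0 ('')
  [14] 8/0 → 1 ('e')

n(n+1)/2 = 15·16/2 = 120
Σ LCP = 0 + 1 + 1 + 1 + 0 + 2 + 1 + 1 + 0 + 1 + 2 + 0 + 1 + 0 + 1 = 12
distinct = 120 − 12 = 108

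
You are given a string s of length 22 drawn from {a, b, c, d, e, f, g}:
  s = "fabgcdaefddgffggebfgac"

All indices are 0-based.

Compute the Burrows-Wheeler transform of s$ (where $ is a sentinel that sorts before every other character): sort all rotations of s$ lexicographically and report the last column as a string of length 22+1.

cfgdeaagcfdga$egbffbgdf

rank  rotation                 last
    0  $fabgcdaefddgffggebfgac  c
    1  abgcdaefddgffggebfgac$f  f
    2  ac$fabgcdaefddgffggebfg  g
    3  aefddgffggebfgac$fabgcd  d
    4  bfgac$fabgcdaefddgffgge  e
    5  bgcdaefddgffggebfgac$fa  a
    6  c$fabgcdaefddgffggebfga  a
    7  cdaefddgffggebfgac$fabg  g
    8  daefddgffggebfgac$fabgc  c
    9  ddgffggebfgac$fabgcdaef  f
   10  dgffggebfgac$fabgcdaefd  d
   11  ebfgac$fabgcdaefddgffgg  g
   12  efddgffggebfgac$fabgcda  a
   13  fabgcdaefddgffggebfgac$  $
   14  fddgffggebfgac$fabgcdae  e
   15  ffggebfgac$fabgcdaefddg  g
   16  fgac$fabgcdaefddgffggeb  b
   17  fggebfgac$fabgcdaefddgf  f
   18  gac$fabgcdaefddgffggebf  f
   19  gcdaefddgffggebfgac$fab  b
   20  gebfgac$fabgcdaefddgffg  g
   21  gffggebfgac$fabgcdaefdd  d
   22  ggebfgac$fabgcdaefddgff  f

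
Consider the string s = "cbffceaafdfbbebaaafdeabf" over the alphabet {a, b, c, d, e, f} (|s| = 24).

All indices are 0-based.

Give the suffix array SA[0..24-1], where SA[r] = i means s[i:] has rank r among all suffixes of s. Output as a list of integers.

rank→(start, suffix):
  0 → (15, 'aaafdeabf')
  1 → (16, 'aafdeabf')
  2 → (6, 'aafdfbbebaaafdeabf')
  3 → (21, 'abf')
  4 → (17, 'afdeabf')
  5 → (7, 'afdfbbebaaafdeabf')
  6 → (14, 'baaafdeabf')
  7 → (11, 'bbebaaafdeabf')
  8 → (12, 'bebaaafdeabf')
  9 → (22, 'bf')
  10 → (1, 'bffceaafdfbbebaaafdeabf')
  11 → (0, 'cbffceaafdfbbebaaafdeabf')
  12 → (4, 'ceaafdfbbebaaafdeabf')
  13 → (19, 'deabf')
  14 → (9, 'dfbbebaaafdeabf')
  15 → (5, 'eaafdfbbebaaafdeabf')
  16 → (20, 'eabf')
  17 → (13, 'ebaaafdeabf')
  18 → (23, 'f')
  19 → (10, 'fbbebaaafdeabf')
  20 → (3, 'fceaafdfbbebaaafdeabf')
  21 → (18, 'fdeabf')
  22 → (8, 'fdfbbebaaafdeabf')
  23 → (2, 'ffceaafdfbbebaaafdeabf')

[15, 16, 6, 21, 17, 7, 14, 11, 12, 22, 1, 0, 4, 19, 9, 5, 20, 13, 23, 10, 3, 18, 8, 2]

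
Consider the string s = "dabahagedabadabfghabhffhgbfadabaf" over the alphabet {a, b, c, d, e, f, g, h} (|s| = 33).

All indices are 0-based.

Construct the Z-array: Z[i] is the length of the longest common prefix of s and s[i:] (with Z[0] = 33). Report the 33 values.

Z[0]=33
i=1: i≥r, start 0; Z[1]=0
i=2: i≥r, start 0; Z[2]=0
i=3: i≥r, start 0; Z[3]=0
i=4: i≥r, start 0; Z[4]=0
i=5: i≥r, start 0; Z[5]=0
i=6: i≥r, start 0; Z[6]=0
i=7: i≥r, start 0; Z[7]=0
i=8: i≥r, start 0; Z[8]=4 extend→box=[8,12)
i=9: min(r-i=3, Z[1]=0)=0; Z[9]=0
i=10: min(r-i=2, Z[2]=0)=0; Z[10]=0
i=11: min(r-i=1, Z[3]=0)=0; Z[11]=0
i=12: i≥r, start 0; Z[12]=3 extend→box=[12,15)
i=13: min(r-i=2, Z[1]=0)=0; Z[13]=0
i=14: min(r-i=1, Z[2]=0)=0; Z[14]=0
i=15: i≥r, start 0; Z[15]=0
i=16: i≥r, start 0; Z[16]=0
i=17: i≥r, start 0; Z[17]=0
i=18: i≥r, start 0; Z[18]=0
i=19: i≥r, start 0; Z[19]=0
i=20: i≥r, start 0; Z[20]=0
i=21: i≥r, start 0; Z[21]=0
i=22: i≥r, start 0; Z[22]=0
i=23: i≥r, start 0; Z[23]=0
i=24: i≥r, start 0; Z[24]=0
i=25: i≥r, start 0; Z[25]=0
i=26: i≥r, start 0; Z[26]=0
i=27: i≥r, start 0; Z[27]=0
i=28: i≥r, start 0; Z[28]=4 extend→box=[28,32)
i=29: min(r-i=3, Z[1]=0)=0; Z[29]=0
i=30: min(r-i=2, Z[2]=0)=0; Z[30]=0
i=31: min(r-i=1, Z[3]=0)=0; Z[31]=0
i=32: i≥r, start 0; Z[32]=0

[33, 0, 0, 0, 0, 0, 0, 0, 4, 0, 0, 0, 3, 0, 0, 0, 0, 0, 0, 0, 0, 0, 0, 0, 0, 0, 0, 0, 4, 0, 0, 0, 0]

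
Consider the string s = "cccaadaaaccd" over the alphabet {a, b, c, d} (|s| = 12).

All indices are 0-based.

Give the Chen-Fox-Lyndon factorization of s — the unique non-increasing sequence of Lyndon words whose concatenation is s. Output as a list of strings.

emit factor 1: 'c' (i=0, period=1)
emit factor 2: 'c' (i=1, period=1)
emit factor 3: 'c' (i=2, period=1)
emit factor 4: 'aad' (i=3, period=3)
emit factor 5: 'aaaccd' (i=6, period=6)

["c", "c", "c", "aad", "aaaccd"]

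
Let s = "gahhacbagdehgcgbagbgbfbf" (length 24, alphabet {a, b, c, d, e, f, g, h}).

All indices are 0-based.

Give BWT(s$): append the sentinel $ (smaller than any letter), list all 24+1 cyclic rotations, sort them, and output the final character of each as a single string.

fhbbggcfggaggdbb$cbahahea

rank  rotation                   last
    0  $gahhacbagdehgcgbagbgbfbf  f
    1  acbagdehgcgbagbgbfbf$gahh  h
    2  agbgbfbf$gahhacbagdehgcgb  b
    3  agdehgcgbagbgbfbf$gahhacb  b
    4  ahhacbagdehgcgbagbgbfbf$g  g
    5  bagbgbfbf$gahhacbagdehgcg  g
    6  bagdehgcgbagbgbfbf$gahhac  c
    7  bf$gahhacbagdehgcgbagbgbf  f
    8  bfbf$gahhacbagdehgcgbagbg  g
    9  bgbfbf$gahhacbagdehgcgbag  g
   10  cbagdehgcgbagbgbfbf$gahha  a
   11  cgbagbgbfbf$gahhacbagdehg  g
   12  dehgcgbagbgbfbf$gahhacbag  g
   13  ehgcgbagbgbfbf$gahhacbagd  d
   14  f$gahhacbagdehgcgbagbgbfb  b
   15  fbf$gahhacbagdehgcgbagbgb  b
   16  gahhacbagdehgcgbagbgbfbf$  $
   17  gbagbgbfbf$gahhacbagdehgc  c
   18  gbfbf$gahhacbagdehgcgbagb  b
   19  gbgbfbf$gahhacbagdehgcgba  a
   20  gcgbagbgbfbf$gahhacbagdeh  h
   21  gdehgcgbagbgbfbf$gahhacba  a
   22  hacbagdehgcgbagbgbfbf$gah  h
   23  hgcgbagbgbfbf$gahhacbagde  e
   24  hhacbagdehgcgbagbgbfbf$ga  a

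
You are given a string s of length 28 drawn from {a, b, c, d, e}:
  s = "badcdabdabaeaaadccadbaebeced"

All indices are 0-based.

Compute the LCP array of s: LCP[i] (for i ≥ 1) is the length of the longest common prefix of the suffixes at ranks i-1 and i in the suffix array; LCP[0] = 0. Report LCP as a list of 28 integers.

[0, 2, 1, 2, 1, 2, 3, 1, 2, 0, 2, 3, 1, 1, 0, 1, 1, 1, 0, 1, 3, 1, 1, 2, 0, 1, 1, 1]

rank | idx | suffix
   0 |  12 | aaadccadbaebeced
   1 |  13 | aadccadbaebeced
   2 |   8 | abaeaaadccadbaebeced
   3 |   5 | abdabaeaaadccadbaebeced
   4 |  18 | adbaebeced
   5 |  14 | adccadbaebeced
   6 |   1 | adcdabdabaeaaadccadbaebeced
   7 |  10 | aeaaadccadbaebeced
   8 |  21 | aebeced
   9 |   0 | badcdabdabaeaaadccadbaebeced
  10 |   9 | baeaaadccadbaebeced
  11 |  20 | baebeced
  12 |   6 | bdabaeaaadccadbaebeced
  13 |  23 | beced
  14 |  17 | cadbaebeced
  15 |  16 | ccadbaebeced
  16 |   3 | cdabdabaeaaadccadbaebeced
  17 |  25 | ced
  18 |  27 | d
  19 |   7 | dabaeaaadccadbaebeced
  20 |   4 | dabdabaeaaadccadbaebeced
  21 |  19 | dbaebeced
  22 |  15 | dccadbaebeced
  23 |   2 | dcdabdabaeaaadccadbaebeced
  24 |  11 | eaaadccadbaebeced
  25 |  22 | ebeced
  26 |  24 | eced
  27 |  26 | ed

SA = [12, 13, 8, 5, 18, 14, 1, 10, 21, 0, 9, 20, 6, 23, 17, 16, 3, 25, 27, 7, 4, 19, 15, 2, 11, 22, 24, 26]
[i] adj suffixes → lcp
  [1] 12/13 → 2 ('aa')
  [2] 13/8 → 1 ('a')
  [3] 8/5 → 2 ('ab')
  [4] 5/18 → 1 ('a')
  [5] 18/14 → 2 ('ad')
  [6] 14/1 → 3 ('adc')
  [7] 1/10 → 1 ('a')
  [8] 10/21 → 2 ('ae')
  [9] 21/0 → 0 ('')
  [10] 0/9 → 2 ('ba')
  [11] 9/20 → 3 ('bae')
  [12] 20/6 → 1 ('b')
  [13] 6/23 → 1 ('b')
  [14] 23/17 → 0 ('')
  [15] 17/16 → 1 ('c')
  [16] 16/3 → 1 ('c')
  [17] 3/25 → 1 ('c')
  [18] 25/27 → 0 ('')
  [19] 27/7 → 1 ('d')
  [20] 7/4 → 3 ('dab')
  [21] 4/19 → 1 ('d')
  [22] 19/15 → 1 ('d')
  [23] 15/2 → 2 ('dc')
  [24] 2/11 → 0 ('')
  [25] 11/22 → 1 ('e')
  [26] 22/24 → 1 ('e')
  [27] 24/26 → 1 ('e')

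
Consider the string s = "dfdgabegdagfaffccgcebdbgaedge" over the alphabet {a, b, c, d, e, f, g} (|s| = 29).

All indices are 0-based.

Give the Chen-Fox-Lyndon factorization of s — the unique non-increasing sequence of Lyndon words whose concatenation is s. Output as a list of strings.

["dfdg", "abegdagfaffccgcebdbgaedge"]

emit factor 1: 'dfdg' (i=0, period=4)
emit factor 2: 'abegdagfaffccgcebdbgaedge' (i=4, period=25)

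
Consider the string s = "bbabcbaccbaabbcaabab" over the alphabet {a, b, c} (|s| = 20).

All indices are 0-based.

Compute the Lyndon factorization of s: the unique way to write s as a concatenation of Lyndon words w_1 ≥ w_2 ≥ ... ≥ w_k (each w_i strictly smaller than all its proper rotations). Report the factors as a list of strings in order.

emit factor 1: 'b' (i=0, period=1)
emit factor 2: 'b' (i=1, period=1)
emit factor 3: 'abcbaccb' (i=2, period=8)
emit factor 4: 'aabbc' (i=10, period=5)
emit factor 5: 'aabab' (i=15, period=5)

["b", "b", "abcbaccb", "aabbc", "aabab"]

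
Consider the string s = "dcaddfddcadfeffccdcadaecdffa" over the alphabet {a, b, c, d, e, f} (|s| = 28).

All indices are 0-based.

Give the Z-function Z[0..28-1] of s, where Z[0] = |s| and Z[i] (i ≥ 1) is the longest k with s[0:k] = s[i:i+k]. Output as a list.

Z[0]=28
i=1: i≥r, start 0; Z[1]=0
i=2: i≥r, start 0; Z[2]=0
i=3: i≥r, start 0; Z[3]=1 extend→box=[3,4)
i=4: i≥r, start 0; Z[4]=1 extend→box=[4,5)
i=5: i≥r, start 0; Z[5]=0
i=6: i≥r, start 0; Z[6]=1 extend→box=[6,7)
i=7: i≥r, start 0; Z[7]=4 extend→box=[7,11)
i=8: min(r-i=3, Z[1]=0)=0; Z[8]=0
i=9: min(r-i=2, Z[2]=0)=0; Z[9]=0
i=10: min(r-i=1, Z[3]=1)=1; Z[10]=1
i=11: i≥r, start 0; Z[11]=0
i=12: i≥r, start 0; Z[12]=0
i=13: i≥r, start 0; Z[13]=0
i=14: i≥r, start 0; Z[14]=0
i=15: i≥r, start 0; Z[15]=0
i=16: i≥r, start 0; Z[16]=0
i=17: i≥r, start 0; Z[17]=4 extend→box=[17,21)
i=18: min(r-i=3, Z[1]=0)=0; Z[18]=0
i=19: min(r-i=2, Z[2]=0)=0; Z[19]=0
i=20: min(r-i=1, Z[3]=1)=1; Z[20]=1
i=21: i≥r, start 0; Z[21]=0
i=22: i≥r, start 0; Z[22]=0
i=23: i≥r, start 0; Z[23]=0
i=24: i≥r, start 0; Z[24]=1 extend→box=[24,25)
i=25: i≥r, start 0; Z[25]=0
i=26: i≥r, start 0; Z[26]=0
i=27: i≥r, start 0; Z[27]=0

[28, 0, 0, 1, 1, 0, 1, 4, 0, 0, 1, 0, 0, 0, 0, 0, 0, 4, 0, 0, 1, 0, 0, 0, 1, 0, 0, 0]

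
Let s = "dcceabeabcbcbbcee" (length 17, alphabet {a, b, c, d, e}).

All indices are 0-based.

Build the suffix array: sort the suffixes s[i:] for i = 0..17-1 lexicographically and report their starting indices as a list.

rank | idx | suffix
   0 |   7 | abcbcbbcee
   1 |   4 | abeabcbcbbcee
   2 |  12 | bbcee
   3 |  10 | bcbbcee
   4 |   8 | bcbcbbcee
   5 |  13 | bcee
   6 |   5 | beabcbcbbcee
   7 |  11 | cbbcee
   8 |   9 | cbcbbcee
   9 |   1 | cceabeabcbcbbcee
  10 |   2 | ceabeabcbcbbcee
  11 |  14 | cee
  12 |   0 | dcceabeabcbcbbcee
  13 |  16 | e
  14 |   6 | eabcbcbbcee
  15 |   3 | eabeabcbcbbcee
  16 |  15 | ee

[7, 4, 12, 10, 8, 13, 5, 11, 9, 1, 2, 14, 0, 16, 6, 3, 15]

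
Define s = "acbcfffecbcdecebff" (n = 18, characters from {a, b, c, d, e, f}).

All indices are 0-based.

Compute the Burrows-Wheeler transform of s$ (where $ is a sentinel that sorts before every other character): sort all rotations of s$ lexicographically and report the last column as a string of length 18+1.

rank  rotation             last
    0  $acbcfffecbcdecebff  f
    1  acbcfffecbcdecebff$  $
    2  bcdecebff$acbcfffec  c
    3  bcfffecbcdecebff$ac  c
    4  bff$acbcfffecbcdece  e
    5  cbcdecebff$acbcfffe  e
    6  cbcfffecbcdecebff$a  a
    7  cdecebff$acbcfffecb  b
    8  cebff$acbcfffecbcde  e
    9  cfffecbcdecebff$acb  b
   10  decebff$acbcfffecbc  c
   11  ebff$acbcfffecbcdec  c
   12  ecbcdecebff$acbcfff  f
   13  ecebff$acbcfffecbcd  d
   14  f$acbcfffecbcdecebf  f
   15  fecbcdecebff$acbcff  f
   16  ff$acbcfffecbcdeceb  b
   17  ffecbcdecebff$acbcf  f
   18  fffecbcdecebff$acbc  c

f$cceeabebccfdffbfc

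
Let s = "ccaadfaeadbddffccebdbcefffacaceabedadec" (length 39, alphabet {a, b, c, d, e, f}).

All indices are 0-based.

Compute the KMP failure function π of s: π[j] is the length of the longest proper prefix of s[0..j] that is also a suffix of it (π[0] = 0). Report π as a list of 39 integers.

π[0] = 0
j=1 s[j]='c': π[1]=1 (border 'c')
j=2 s[j]='a': k: 1→0; π[2]=0 (border '')
j=3 s[j]='a': π[3]=0 (border '')
j=4 s[j]='d': π[4]=0 (border '')
j=5 s[j]='f': π[5]=0 (border '')
j=6 s[j]='a': π[6]=0 (border '')
j=7 s[j]='e': π[7]=0 (border '')
j=8 s[j]='a': π[8]=0 (border '')
j=9 s[j]='d': π[9]=0 (border '')
j=10 s[j]='b': π[10]=0 (border '')
j=11 s[j]='d': π[11]=0 (border '')
j=12 s[j]='d': π[12]=0 (border '')
j=13 s[j]='f': π[13]=0 (border '')
j=14 s[j]='f': π[14]=0 (border '')
j=15 s[j]='c': π[15]=1 (border 'c')
j=16 s[j]='c': π[16]=2 (border 'cc')
j=17 s[j]='e': k: 2→1→0; π[17]=0 (border '')
j=18 s[j]='b': π[18]=0 (border '')
j=19 s[j]='d': π[19]=0 (border '')
j=20 s[j]='b': π[20]=0 (border '')
j=21 s[j]='c': π[21]=1 (border 'c')
j=22 s[j]='e': k: 1→0; π[22]=0 (border '')
j=23 s[j]='f': π[23]=0 (border '')
j=24 s[j]='f': π[24]=0 (border '')
j=25 s[j]='f': π[25]=0 (border '')
j=26 s[j]='a': π[26]=0 (border '')
j=27 s[j]='c': π[27]=1 (border 'c')
j=28 s[j]='a': k: 1→0; π[28]=0 (border '')
j=29 s[j]='c': π[29]=1 (border 'c')
j=30 s[j]='e': k: 1→0; π[30]=0 (border '')
j=31 s[j]='a': π[31]=0 (border '')
j=32 s[j]='b': π[32]=0 (border '')
j=33 s[j]='e': π[33]=0 (border '')
j=34 s[j]='d': π[34]=0 (border '')
j=35 s[j]='a': π[35]=0 (border '')
j=36 s[j]='d': π[36]=0 (border '')
j=37 s[j]='e': π[37]=0 (border '')
j=38 s[j]='c': π[38]=1 (border 'c')

[0, 1, 0, 0, 0, 0, 0, 0, 0, 0, 0, 0, 0, 0, 0, 1, 2, 0, 0, 0, 0, 1, 0, 0, 0, 0, 0, 1, 0, 1, 0, 0, 0, 0, 0, 0, 0, 0, 1]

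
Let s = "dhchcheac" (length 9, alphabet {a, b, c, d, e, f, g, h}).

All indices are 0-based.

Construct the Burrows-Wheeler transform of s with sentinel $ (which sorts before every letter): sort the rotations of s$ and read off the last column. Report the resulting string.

ceahh$hdcc

rank  rotation    last
    0  $dhchcheac  c
    1  ac$dhchche  e
    2  c$dhchchea  a
    3  chcheac$dh  h
    4  cheac$dhch  h
    5  dhchcheac$  $
    6  eac$dhchch  h
    7  hchcheac$d  d
    8  hcheac$dhc  c
    9  heac$dhchc  c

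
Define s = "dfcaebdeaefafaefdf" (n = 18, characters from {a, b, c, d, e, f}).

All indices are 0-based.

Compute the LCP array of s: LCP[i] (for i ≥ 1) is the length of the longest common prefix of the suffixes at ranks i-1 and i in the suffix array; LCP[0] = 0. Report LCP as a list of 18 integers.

[0, 2, 3, 1, 0, 0, 0, 1, 2, 0, 1, 1, 2, 0, 1, 2, 1, 1]

rank | idx | suffix
   0 |   3 | aebdeaefafaefdf
   1 |   8 | aefafaefdf
   2 |  13 | aefdf
   3 |  11 | afaefdf
   4 |   5 | bdeaefafaefdf
   5 |   2 | caebdeaefafaefdf
   6 |   6 | deaefafaefdf
   7 |  16 | df
   8 |   0 | dfcaebdeaefafaefdf
   9 |   7 | eaefafaefdf
  10 |   4 | ebdeaefafaefdf
  11 |   9 | efafaefdf
  12 |  14 | efdf
  13 |  17 | f
  14 |  12 | faefdf
  15 |  10 | fafaefdf
  16 |   1 | fcaebdeaefafaefdf
  17 |  15 | fdf

SA = [3, 8, 13, 11, 5, 2, 6, 16, 0, 7, 4, 9, 14, 17, 12, 10, 1, 15]
[i] adj suffixes → lcp
  [1] 3/8 → 2 ('ae')
  [2] 8/13 → 3 ('aef')
  [3] 13/11 → 1 ('a')
  [4] 11/5 → 0 ('')
  [5] 5/2 → 0 ('')
  [6] 2/6 → 0 ('')
  [7] 6/16 → 1 ('d')
  [8] 16/0 → 2 ('df')
  [9] 0/7 → 0 ('')
  [10] 7/4 → 1 ('e')
  [11] 4/9 → 1 ('e')
  [12] 9/14 → 2 ('ef')
  [13] 14/17 → 0 ('')
  [14] 17/12 → 1 ('f')
  [15] 12/10 → 2 ('fa')
  [16] 10/1 → 1 ('f')
  [17] 1/15 → 1 ('f')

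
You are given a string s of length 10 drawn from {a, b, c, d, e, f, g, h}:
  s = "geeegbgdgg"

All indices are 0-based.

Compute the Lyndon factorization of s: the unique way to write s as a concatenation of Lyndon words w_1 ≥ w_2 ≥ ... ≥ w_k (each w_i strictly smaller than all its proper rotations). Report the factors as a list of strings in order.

emit factor 1: 'g' (i=0, period=1)
emit factor 2: 'eeeg' (i=1, period=4)
emit factor 3: 'bgdgg' (i=5, period=5)

["g", "eeeg", "bgdgg"]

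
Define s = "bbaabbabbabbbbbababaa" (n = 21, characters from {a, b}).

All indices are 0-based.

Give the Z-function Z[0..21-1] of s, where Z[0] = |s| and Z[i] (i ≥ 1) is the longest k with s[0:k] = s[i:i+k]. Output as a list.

[21, 1, 0, 0, 3, 1, 0, 3, 1, 0, 2, 2, 2, 3, 1, 0, 1, 0, 1, 0, 0]

Z[0]=21
i=1: i≥r, start 0; Z[1]=1 grow→box=[1,2)
i=2: i≥r, start 0; Z[2]=0
i=3: i≥r, start 0; Z[3]=0
i=4: i≥r, start 0; Z[4]=3 grow→box=[4,7)
i=5: min(r-i=2, Z[1]=1)=1; Z[5]=1
i=6: min(r-i=1, Z[2]=0)=0; Z[6]=0
i=7: i≥r, start 0; Z[7]=3 grow→box=[7,10)
i=8: min(r-i=2, Z[1]=1)=1; Z[8]=1
i=9: min(r-i=1, Z[2]=0)=0; Z[9]=0
i=10: i≥r, start 0; Z[10]=2 grow→box=[10,12)
i=11: min(r-i=1, Z[1]=1)=1; Z[11]=2 grow→box=[11,13)
i=12: min(r-i=1, Z[1]=1)=1; Z[12]=2 grow→box=[12,14)
i=13: min(r-i=1, Z[1]=1)=1; Z[13]=3 grow→box=[13,16)
i=14: min(r-i=2, Z[1]=1)=1; Z[14]=1
i=15: min(r-i=1, Z[2]=0)=0; Z[15]=0
i=16: i≥r, start 0; Z[16]=1 grow→box=[16,17)
i=17: i≥r, start 0; Z[17]=0
i=18: i≥r, start 0; Z[18]=1 grow→box=[18,19)
i=19: i≥r, start 0; Z[19]=0
i=20: i≥r, start 0; Z[20]=0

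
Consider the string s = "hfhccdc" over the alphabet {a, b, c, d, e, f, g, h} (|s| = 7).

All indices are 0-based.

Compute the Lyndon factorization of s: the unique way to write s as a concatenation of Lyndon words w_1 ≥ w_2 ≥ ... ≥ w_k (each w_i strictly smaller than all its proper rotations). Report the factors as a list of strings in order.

["h", "fh", "ccd", "c"]

emit factor 1: 'h' (i=0, period=1)
emit factor 2: 'fh' (i=1, period=2)
emit factor 3: 'ccd' (i=3, period=3)
emit factor 4: 'c' (i=6, period=1)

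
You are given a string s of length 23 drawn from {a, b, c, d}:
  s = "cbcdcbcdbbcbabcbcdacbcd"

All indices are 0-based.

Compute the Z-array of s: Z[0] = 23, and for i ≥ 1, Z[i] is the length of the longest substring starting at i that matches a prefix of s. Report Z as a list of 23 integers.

Z[0]=23
i=1: i≥r, start 0; Z[1]=0
i=2: i≥r, start 0; Z[2]=1 scan→box=[2,3)
i=3: i≥r, start 0; Z[3]=0
i=4: i≥r, start 0; Z[4]=4 scan→box=[4,8)
i=5: min(r-i=3, Z[1]=0)=0; Z[5]=0
i=6: min(r-i=2, Z[2]=1)=1; Z[6]=1
i=7: min(r-i=1, Z[3]=0)=0; Z[7]=0
i=8: i≥r, start 0; Z[8]=0
i=9: i≥r, start 0; Z[9]=0
i=10: i≥r, start 0; Z[10]=2 scan→box=[10,12)
i=11: min(r-i=1, Z[1]=0)=0; Z[11]=0
i=12: i≥r, start 0; Z[12]=0
i=13: i≥r, start 0; Z[13]=0
i=14: i≥r, start 0; Z[14]=4 scan→box=[14,18)
i=15: min(r-i=3, Z[1]=0)=0; Z[15]=0
i=16: min(r-i=2, Z[2]=1)=1; Z[16]=1
i=17: min(r-i=1, Z[3]=0)=0; Z[17]=0
i=18: i≥r, start 0; Z[18]=0
i=19: i≥r, start 0; Z[19]=4 scan→box=[19,23)
i=20: min(r-i=3, Z[1]=0)=0; Z[20]=0
i=21: min(r-i=2, Z[2]=1)=1; Z[21]=1
i=22: min(r-i=1, Z[3]=0)=0; Z[22]=0

[23, 0, 1, 0, 4, 0, 1, 0, 0, 0, 2, 0, 0, 0, 4, 0, 1, 0, 0, 4, 0, 1, 0]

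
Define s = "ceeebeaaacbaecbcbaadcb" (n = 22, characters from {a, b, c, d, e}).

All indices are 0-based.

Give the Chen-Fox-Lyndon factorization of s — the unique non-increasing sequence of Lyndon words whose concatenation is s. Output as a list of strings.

emit factor 1: 'ceee' (i=0, period=4)
emit factor 2: 'be' (i=4, period=2)
emit factor 3: 'aaacbaecbcbaadcb' (i=6, period=16)

["ceee", "be", "aaacbaecbcbaadcb"]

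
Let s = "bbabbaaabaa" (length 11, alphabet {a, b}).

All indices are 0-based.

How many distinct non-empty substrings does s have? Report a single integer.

sorted suffixes:
  #0 SA[0]=10  'a'
  #1 SA[1]=9  'aa'
  #2 SA[2]=5  'aaabaa'
  #3 SA[3]=6  'aabaa'
  #4 SA[4]=7  'abaa'
  #5 SA[5]=2  'abbaaabaa'
  #6 SA[6]=8  'baa'
  #7 SA[7]=4  'baaabaa'
  #8 SA[8]=1  'babbaaabaa'
  #9 SA[9]=3  'bbaaabaa'
  #10 SA[10]=0  'bbabbaaabaa'

SA = [10, 9, 5, 6, 7, 2, 8, 4, 1, 3, 0]
i: (SA[i-1],SA[i]) lcp shared
  1: (10,9) 1 'a'
  2: (9,5) 2 'aa'
  3: (5,6) 2 'aa'
  4: (6,7) 1 'a'
  5: (7,2) 2 'ab'
  6: (2,8) 0 ''
  7: (8,4) 3 'baa'
  8: (4,1) 2 'ba'
  9: (1,3) 1 'b'
  10: (3,0) 3 'bba'

n(n+1)/2 = 11·12/2 = 66
Σ LCP = 0 + 1 + 2 + 2 + 1 + 2 + 0 + 3 + 2 + 1 + 3 = 17
distinct = 66 − 17 = 49

49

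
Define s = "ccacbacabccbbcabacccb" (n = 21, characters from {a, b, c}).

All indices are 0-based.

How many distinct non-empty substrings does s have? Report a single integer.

198

rank | idx | suffix
   0 |  14 | abacccb
   1 |   7 | abccbbcabacccb
   2 |   5 | acabccbbcabacccb
   3 |   2 | acbacabccbbcabacccb
   4 |  16 | acccb
   5 |  20 | b
   6 |   4 | bacabccbbcabacccb
   7 |  15 | bacccb
   8 |  11 | bbcabacccb
   9 |  12 | bcabacccb
  10 |   8 | bccbbcabacccb
  11 |  13 | cabacccb
  12 |   6 | cabccbbcabacccb
  13 |   1 | cacbacabccbbcabacccb
  14 |  19 | cb
  15 |   3 | cbacabccbbcabacccb
  16 |  10 | cbbcabacccb
  17 |   0 | ccacbacabccbbcabacccb
  18 |  18 | ccb
  19 |   9 | ccbbcabacccb
  20 |  17 | cccb

SA = [14, 7, 5, 2, 16, 20, 4, 15, 11, 12, 8, 13, 6, 1, 19, 3, 10, 0, 18, 9, 17]
i: (SA[i-1],SA[i]) lcp shared
  1: (14,7) 2 'ab'
  2: (7,5) 1 'a'
  3: (5,2) 2 'ac'
  4: (2,16) 2 'ac'
  5: (16,20) 0 ''
  6: (20,4) 1 'b'
  7: (4,15) 3 'bac'
  8: (15,11) 1 'b'
  9: (11,12) 1 'b'
  10: (12,8) 2 'bc'
  11: (8,13) 0 ''
  12: (13,6) 3 'cab'
  13: (6,1) 2 'ca'
  14: (1,19) 1 'c'
  15: (19,3) 2 'cb'
  16: (3,10) 2 'cb'
  17: (10,0) 1 'c'
  18: (0,18) 2 'cc'
  19: (18,9) 3 'ccb'
  20: (9,17) 2 'cc'

n(n+1)/2 = 21·22/2 = 231
Σ LCP = 0 + 2 + 1 + 2 + 2 + 0 + 1 + 3 + 1 + 1 + 2 + 0 + 3 + 2 + 1 + 2 + 2 + 1 + 2 + 3 + 2 = 33
distinct = 231 − 33 = 198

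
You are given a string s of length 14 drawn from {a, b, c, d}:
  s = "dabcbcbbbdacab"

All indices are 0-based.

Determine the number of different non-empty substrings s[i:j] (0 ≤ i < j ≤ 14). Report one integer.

rank | idx | suffix
   0 |  12 | ab
   1 |   1 | abcbcbbbdacab
   2 |  10 | acab
   3 |  13 | b
   4 |   6 | bbbdacab
   5 |   7 | bbdacab
   6 |   4 | bcbbbdacab
   7 |   2 | bcbcbbbdacab
   8 |   8 | bdacab
   9 |  11 | cab
  10 |   5 | cbbbdacab
  11 |   3 | cbcbbbdacab
  12 |   0 | dabcbcbbbdacab
  13 |   9 | dacab

SA = [12, 1, 10, 13, 6, 7, 4, 2, 8, 11, 5, 3, 0, 9]
rank  pair      lcp
   1  s[12:],s[1:]  2  'ab'
   2  s[1:],s[10:]  1  'a'
   3  s[10:],s[13:]  0  ''
   4  s[13:],s[6:]  1  'b'
   5  s[6:],s[7:]  2  'bb'
   6  s[7:],s[4:]  1  'b'
   7  s[4:],s[2:]  3  'bcb'
   8  s[2:],s[8:]  1  'b'
   9  s[8:],s[11:]  0  ''
  10  s[11:],s[5:]  1  'c'
  11  s[5:],s[3:]  2  'cb'
  12  s[3:],s[0:]  0  ''
  13  s[0:],s[9:]  2  'da'

n(n+1)/2 = 14·15/2 = 105
Σ LCP = 0 + 2 + 1 + 0 + 1 + 2 + 1 + 3 + 1 + 0 + 1 + 2 + 0 + 2 = 16
distinct = 105 − 16 = 89

89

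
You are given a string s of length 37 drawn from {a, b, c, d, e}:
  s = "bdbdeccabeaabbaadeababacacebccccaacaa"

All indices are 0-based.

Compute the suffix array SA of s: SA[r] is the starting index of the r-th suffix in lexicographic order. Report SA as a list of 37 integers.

[36, 35, 10, 32, 14, 18, 20, 11, 7, 33, 22, 24, 15, 13, 19, 21, 12, 27, 0, 2, 8, 34, 31, 6, 23, 30, 5, 29, 28, 25, 1, 16, 3, 9, 17, 26, 4]

sorted suffixes:
  #0 SA[0]=36  'a'
  #1 SA[1]=35  'aa'
  #2 SA[2]=10  'aabbaadeababacacebccccaacaa'
  #3 SA[3]=32  'aacaa'
  #4 SA[4]=14  'aadeababacacebccccaacaa'
  #5 SA[5]=18  'ababacacebccccaacaa'
  #6 SA[6]=20  'abacacebccccaacaa'
  #7 SA[7]=11  'abbaadeababacacebccccaacaa'
  #8 SA[8]=7  'abeaabbaadeababacacebccccaacaa'
  #9 SA[9]=33  'acaa'
  #10 SA[10]=22  'acacebccccaacaa'
  #11 SA[11]=24  'acebccccaacaa'
  #12 SA[12]=15  'adeababacacebccccaacaa'
  #13 SA[13]=13  'baadeababacacebccccaacaa'
  #14 SA[14]=19  'babacacebccccaacaa'
  #15 SA[15]=21  'bacacebccccaacaa'
  #16 SA[16]=12  'bbaadeababacacebccccaacaa'
  #17 SA[17]=27  'bccccaacaa'
  #18 SA[18]=0  'bdbdeccabeaabbaadeababacacebccccaacaa'
  #19 SA[19]=2  'bdeccabeaabbaadeababacacebccccaacaa'
  #20 SA[20]=8  'beaabbaadeababacacebccccaacaa'
  #21 SA[21]=34  'caa'
  #22 SA[22]=31  'caacaa'
  #23 SA[23]=6  'cabeaabbaadeababacacebccccaacaa'
  #24 SA[24]=23  'cacebccccaacaa'
  #25 SA[25]=30  'ccaacaa'
  #26 SA[26]=5  'ccabeaabbaadeababacacebccccaacaa'
  #27 SA[27]=29  'cccaacaa'
  #28 SA[28]=28  'ccccaacaa'
  #29 SA[29]=25  'cebccccaacaa'
  #30 SA[30]=1  'dbdeccabeaabbaadeababacacebccccaacaa'
  #31 SA[31]=16  'deababacacebccccaacaa'
  #32 SA[32]=3  'deccabeaabbaadeababacacebccccaacaa'
  #33 SA[33]=9  'eaabbaadeababacacebccccaacaa'
  #34 SA[34]=17  'eababacacebccccaacaa'
  #35 SA[35]=26  'ebccccaacaa'
  #36 SA[36]=4  'eccabeaabbaadeababacacebccccaacaa'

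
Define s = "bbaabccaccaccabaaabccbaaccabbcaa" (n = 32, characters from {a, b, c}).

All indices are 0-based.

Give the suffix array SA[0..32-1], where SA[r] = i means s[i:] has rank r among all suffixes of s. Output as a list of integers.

rank→(start, suffix):
  0 → (31, 'a')
  1 → (30, 'aa')
  2 → (15, 'aaabccbaaccabbcaa')
  3 → (2, 'aabccaccaccabaaabccbaaccabbcaa')
  4 → (16, 'aabccbaaccabbcaa')
  5 → (22, 'aaccabbcaa')
  6 → (13, 'abaaabccbaaccabbcaa')
  7 → (26, 'abbcaa')
  8 → (3, 'abccaccaccabaaabccbaaccabbcaa')
  9 → (17, 'abccbaaccabbcaa')
  10 → (10, 'accabaaabccbaaccabbcaa')
  11 → (23, 'accabbcaa')
  12 → (7, 'accaccabaaabccbaaccabbcaa')
  13 → (14, 'baaabccbaaccabbcaa')
  14 → (1, 'baabccaccaccabaaabccbaaccabbcaa')
  15 → (21, 'baaccabbcaa')
  16 → (0, 'bbaabccaccaccabaaabccbaaccabbcaa')
  17 → (27, 'bbcaa')
  18 → (28, 'bcaa')
  19 → (4, 'bccaccaccabaaabccbaaccabbcaa')
  20 → (18, 'bccbaaccabbcaa')
  21 → (29, 'caa')
  22 → (12, 'cabaaabccbaaccabbcaa')
  23 → (25, 'cabbcaa')
  24 → (9, 'caccabaaabccbaaccabbcaa')
  25 → (6, 'caccaccabaaabccbaaccabbcaa')
  26 → (20, 'cbaaccabbcaa')
  27 → (11, 'ccabaaabccbaaccabbcaa')
  28 → (24, 'ccabbcaa')
  29 → (8, 'ccaccabaaabccbaaccabbcaa')
  30 → (5, 'ccaccaccabaaabccbaaccabbcaa')
  31 → (19, 'ccbaaccabbcaa')

[31, 30, 15, 2, 16, 22, 13, 26, 3, 17, 10, 23, 7, 14, 1, 21, 0, 27, 28, 4, 18, 29, 12, 25, 9, 6, 20, 11, 24, 8, 5, 19]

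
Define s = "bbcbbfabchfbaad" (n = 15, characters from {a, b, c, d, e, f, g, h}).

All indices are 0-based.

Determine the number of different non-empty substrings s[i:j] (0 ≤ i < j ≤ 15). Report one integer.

rank | idx | suffix
   0 |  12 | aad
   1 |   6 | abchfbaad
   2 |  13 | ad
   3 |  11 | baad
   4 |   0 | bbcbbfabchfbaad
   5 |   3 | bbfabchfbaad
   6 |   1 | bcbbfabchfbaad
   7 |   7 | bchfbaad
   8 |   4 | bfabchfbaad
   9 |   2 | cbbfabchfbaad
  10 |   8 | chfbaad
  11 |  14 | d
  12 |   5 | fabchfbaad
  13 |  10 | fbaad
  14 |   9 | hfbaad

SA = [12, 6, 13, 11, 0, 3, 1, 7, 4, 2, 8, 14, 5, 10, 9]
[i] adj suffixes → lcp
  [1] 12/6 → 1 ('a')
  [2] 6/13 → 1 ('a')
  [3] 13/11 → 0 ('')
  [4] 11/0 → 1 ('b')
  [5] 0/3 → 2 ('bb')
  [6] 3/1 → 1 ('b')
  [7] 1/7 → 2 ('bc')
  [8] 7/4 → 1 ('b')
  [9] 4/2 → 0 ('')
  [10] 2/8 → 1 ('c')
  [11] 8/14 → 0 ('')
  [12] 14/5 → 0 ('')
  [13] 5/10 → 1 ('f')
  [14] 10/9 → 0 ('')

n(n+1)/2 = 15·16/2 = 120
Σ LCP = 0 + 1 + 1 + 0 + 1 + 2 + 1 + 2 + 1 + 0 + 1 + 0 + 0 + 1 + 0 = 11
distinct = 120 − 11 = 109

109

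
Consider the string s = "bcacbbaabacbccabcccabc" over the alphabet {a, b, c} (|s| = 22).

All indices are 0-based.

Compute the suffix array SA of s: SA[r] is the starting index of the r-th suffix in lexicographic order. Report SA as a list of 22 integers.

rank→(start, suffix):
  0 → (6, 'aabacbccabcccabc')
  1 → (7, 'abacbccabcccabc')
  2 → (19, 'abc')
  3 → (14, 'abcccabc')
  4 → (2, 'acbbaabacbccabcccabc')
  5 → (9, 'acbccabcccabc')
  6 → (5, 'baabacbccabcccabc')
  7 → (8, 'bacbccabcccabc')
  8 → (4, 'bbaabacbccabcccabc')
  9 → (20, 'bc')
  10 → (0, 'bcacbbaabacbccabcccabc')
  11 → (11, 'bccabcccabc')
  12 → (15, 'bcccabc')
  13 → (21, 'c')
  14 → (18, 'cabc')
  15 → (13, 'cabcccabc')
  16 → (1, 'cacbbaabacbccabcccabc')
  17 → (3, 'cbbaabacbccabcccabc')
  18 → (10, 'cbccabcccabc')
  19 → (17, 'ccabc')
  20 → (12, 'ccabcccabc')
  21 → (16, 'cccabc')

[6, 7, 19, 14, 2, 9, 5, 8, 4, 20, 0, 11, 15, 21, 18, 13, 1, 3, 10, 17, 12, 16]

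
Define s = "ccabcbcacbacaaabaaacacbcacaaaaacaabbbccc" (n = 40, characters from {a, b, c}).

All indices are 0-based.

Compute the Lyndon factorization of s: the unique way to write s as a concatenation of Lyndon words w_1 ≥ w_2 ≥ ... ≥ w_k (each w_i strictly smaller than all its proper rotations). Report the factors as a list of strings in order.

emit factor 1: 'c' (i=0, period=1)
emit factor 2: 'c' (i=1, period=1)
emit factor 3: 'abcbcacbac' (i=2, period=10)
emit factor 4: 'aaabaaacacbcac' (i=12, period=14)
emit factor 5: 'aaaaacaabbbccc' (i=26, period=14)

["c", "c", "abcbcacbac", "aaabaaacacbcac", "aaaaacaabbbccc"]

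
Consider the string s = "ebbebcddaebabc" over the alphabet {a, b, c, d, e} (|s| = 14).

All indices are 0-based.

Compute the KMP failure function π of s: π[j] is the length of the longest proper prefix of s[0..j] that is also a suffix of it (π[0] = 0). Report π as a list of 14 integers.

π[0] = 0
j=1 s[j]='b': π[1]=0 (border '')
j=2 s[j]='b': π[2]=0 (border '')
j=3 s[j]='e': π[3]=1 (border 'e')
j=4 s[j]='b': π[4]=2 (border 'eb')
j=5 s[j]='c': k: 2→0; π[5]=0 (border '')
j=6 s[j]='d': π[6]=0 (border '')
j=7 s[j]='d': π[7]=0 (border '')
j=8 s[j]='a': π[8]=0 (border '')
j=9 s[j]='e': π[9]=1 (border 'e')
j=10 s[j]='b': π[10]=2 (border 'eb')
j=11 s[j]='a': k: 2→0; π[11]=0 (border '')
j=12 s[j]='b': π[12]=0 (border '')
j=13 s[j]='c': π[13]=0 (border '')

[0, 0, 0, 1, 2, 0, 0, 0, 0, 1, 2, 0, 0, 0]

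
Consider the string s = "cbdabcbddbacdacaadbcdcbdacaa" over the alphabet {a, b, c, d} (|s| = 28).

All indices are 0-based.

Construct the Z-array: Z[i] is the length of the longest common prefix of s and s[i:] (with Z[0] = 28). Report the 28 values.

Z[0]=28
i=1: outside box; Z[1]=0
i=2: outside box; Z[2]=0
i=3: outside box; Z[3]=0
i=4: outside box; Z[4]=0
i=5: outside box; Z[5]=3 grow→box=[5,8)
i=6: min(r-i=2, Z[1]=0)=0; Z[6]=0
i=7: min(r-i=1, Z[2]=0)=0; Z[7]=0
i=8: outside box; Z[8]=0
i=9: outside box; Z[9]=0
i=10: outside box; Z[10]=0
i=11: outside box; Z[11]=1 grow→box=[11,12)
i=12: outside box; Z[12]=0
i=13: outside box; Z[13]=0
i=14: outside box; Z[14]=1 grow→box=[14,15)
i=15: outside box; Z[15]=0
i=16: outside box; Z[16]=0
i=17: outside box; Z[17]=0
i=18: outside box; Z[18]=0
i=19: outside box; Z[19]=1 grow→box=[19,20)
i=20: outside box; Z[20]=0
i=21: outside box; Z[21]=4 grow→box=[21,25)
i=22: min(r-i=3, Z[1]=0)=0; Z[22]=0
i=23: min(r-i=2, Z[2]=0)=0; Z[23]=0
i=24: min(r-i=1, Z[3]=0)=0; Z[24]=0
i=25: outside box; Z[25]=1 grow→box=[25,26)
i=26: outside box; Z[26]=0
i=27: outside box; Z[27]=0

[28, 0, 0, 0, 0, 3, 0, 0, 0, 0, 0, 1, 0, 0, 1, 0, 0, 0, 0, 1, 0, 4, 0, 0, 0, 1, 0, 0]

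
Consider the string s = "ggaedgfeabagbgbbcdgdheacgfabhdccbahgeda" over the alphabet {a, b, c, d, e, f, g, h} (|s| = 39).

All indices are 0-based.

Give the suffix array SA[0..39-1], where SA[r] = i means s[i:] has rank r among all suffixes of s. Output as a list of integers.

[38, 8, 26, 22, 2, 10, 33, 9, 32, 14, 15, 12, 27, 31, 30, 16, 23, 37, 29, 17, 4, 19, 7, 21, 36, 3, 25, 6, 1, 13, 11, 18, 35, 24, 5, 0, 28, 20, 34]

rank→(start, suffix):
  0 → (38, 'a')
  1 → (8, 'abagbgbbcdgdheacgfabhdccbahgeda')
  2 → (26, 'abhdccbahgeda')
  3 → (22, 'acgfabhdccbahgeda')
  4 → (2, 'aedgfeabagbgbbcdgdheacgfabhdccbahgeda')
  5 → (10, 'agbgbbcdgdheacgfabhdccbahgeda')
  6 → (33, 'ahgeda')
  7 → (9, 'bagbgbbcdgdheacgfabhdccbahgeda')
  8 → (32, 'bahgeda')
  9 → (14, 'bbcdgdheacgfabhdccbahgeda')
  10 → (15, 'bcdgdheacgfabhdccbahgeda')
  11 → (12, 'bgbbcdgdheacgfabhdccbahgeda')
  12 → (27, 'bhdccbahgeda')
  13 → (31, 'cbahgeda')
  14 → (30, 'ccbahgeda')
  15 → (16, 'cdgdheacgfabhdccbahgeda')
  16 → (23, 'cgfabhdccbahgeda')
  17 → (37, 'da')
  18 → (29, 'dccbahgeda')
  19 → (17, 'dgdheacgfabhdccbahgeda')
  20 → (4, 'dgfeabagbgbbcdgdheacgfabhdccbahgeda')
  21 → (19, 'dheacgfabhdccbahgeda')
  22 → (7, 'eabagbgbbcdgdheacgfabhdccbahgeda')
  23 → (21, 'eacgfabhdccbahgeda')
  24 → (36, 'eda')
  25 → (3, 'edgfeabagbgbbcdgdheacgfabhdccbahgeda')
  26 → (25, 'fabhdccbahgeda')
  27 → (6, 'feabagbgbbcdgdheacgfabhdccbahgeda')
  28 → (1, 'gaedgfeabagbgbbcdgdheacgfabhdccbahgeda')
  29 → (13, 'gbbcdgdheacgfabhdccbahgeda')
  30 → (11, 'gbgbbcdgdheacgfabhdccbahgeda')
  31 → (18, 'gdheacgfabhdccbahgeda')
  32 → (35, 'geda')
  33 → (24, 'gfabhdccbahgeda')
  34 → (5, 'gfeabagbgbbcdgdheacgfabhdccbahgeda')
  35 → (0, 'ggaedgfeabagbgbbcdgdheacgfabhdccbahgeda')
  36 → (28, 'hdccbahgeda')
  37 → (20, 'heacgfabhdccbahgeda')
  38 → (34, 'hgeda')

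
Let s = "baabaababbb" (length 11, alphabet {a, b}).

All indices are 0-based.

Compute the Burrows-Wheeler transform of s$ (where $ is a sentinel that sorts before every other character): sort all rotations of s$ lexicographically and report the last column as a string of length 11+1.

rank  rotation      last
    0  $baabaababbb  b
    1  aabaababbb$b  b
    2  aababbb$baab  b
    3  abaababbb$ba  a
    4  ababbb$baaba  a
    5  abbb$baabaab  b
    6  b$baabaababb  b
    7  baabaababbb$  $
    8  baababbb$baa  a
    9  babbb$baabaa  a
   10  bb$baabaabab  b
   11  bbb$baabaaba  a

bbbaabb$aaba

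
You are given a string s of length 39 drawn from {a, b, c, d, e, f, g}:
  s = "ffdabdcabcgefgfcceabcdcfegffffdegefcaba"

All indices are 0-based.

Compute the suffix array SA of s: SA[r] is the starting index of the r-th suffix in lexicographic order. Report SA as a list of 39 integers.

rank→(start, suffix):
  0 → (38, 'a')
  1 → (36, 'aba')
  2 → (18, 'abcdcfegffffdegefcaba')
  3 → (7, 'abcgefgfcceabcdcfegffffdegefcaba')
  4 → (3, 'abdcabcgefgfcceabcdcfegffffdegefcaba')
  5 → (37, 'ba')
  6 → (19, 'bcdcfegffffdegefcaba')
  7 → (8, 'bcgefgfcceabcdcfegffffdegefcaba')
  8 → (4, 'bdcabcgefgfcceabcdcfegffffdegefcaba')
  9 → (35, 'caba')
  10 → (6, 'cabcgefgfcceabcdcfegffffdegefcaba')
  11 → (15, 'cceabcdcfegffffdegefcaba')
  12 → (20, 'cdcfegffffdegefcaba')
  13 → (16, 'ceabcdcfegffffdegefcaba')
  14 → (22, 'cfegffffdegefcaba')
  15 → (9, 'cgefgfcceabcdcfegffffdegefcaba')
  16 → (2, 'dabdcabcgefgfcceabcdcfegffffdegefcaba')
  17 → (5, 'dcabcgefgfcceabcdcfegffffdegefcaba')
  18 → (21, 'dcfegffffdegefcaba')
  19 → (30, 'degefcaba')
  20 → (17, 'eabcdcfegffffdegefcaba')
  21 → (33, 'efcaba')
  22 → (11, 'efgfcceabcdcfegffffdegefcaba')
  23 → (31, 'egefcaba')
  24 → (24, 'egffffdegefcaba')
  25 → (34, 'fcaba')
  26 → (14, 'fcceabcdcfegffffdegefcaba')
  27 → (1, 'fdabdcabcgefgfcceabcdcfegffffdegefcaba')
  28 → (29, 'fdegefcaba')
  29 → (23, 'fegffffdegefcaba')
  30 → (0, 'ffdabdcabcgefgfcceabcdcfegffffdegefcaba')
  31 → (28, 'ffdegefcaba')
  32 → (27, 'fffdegefcaba')
  33 → (26, 'ffffdegefcaba')
  34 → (12, 'fgfcceabcdcfegffffdegefcaba')
  35 → (32, 'gefcaba')
  36 → (10, 'gefgfcceabcdcfegffffdegefcaba')
  37 → (13, 'gfcceabcdcfegffffdegefcaba')
  38 → (25, 'gffffdegefcaba')

[38, 36, 18, 7, 3, 37, 19, 8, 4, 35, 6, 15, 20, 16, 22, 9, 2, 5, 21, 30, 17, 33, 11, 31, 24, 34, 14, 1, 29, 23, 0, 28, 27, 26, 12, 32, 10, 13, 25]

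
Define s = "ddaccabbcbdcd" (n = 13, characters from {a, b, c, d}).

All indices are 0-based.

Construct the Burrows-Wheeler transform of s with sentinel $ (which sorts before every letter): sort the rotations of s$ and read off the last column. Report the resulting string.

dcdabccbadcdb$

rank  rotation        last
    0  $ddaccabbcbdcd  d
    1  abbcbdcd$ddacc  c
    2  accabbcbdcd$dd  d
    3  bbcbdcd$ddacca  a
    4  bcbdcd$ddaccab  b
    5  bdcd$ddaccabbc  c
    6  cabbcbdcd$ddac  c
    7  cbdcd$ddaccabb  b
    8  ccabbcbdcd$dda  a
    9  cd$ddaccabbcbd  d
   10  d$ddaccabbcbdc  c
   11  daccabbcbdcd$d  d
   12  dcd$ddaccabbcb  b
   13  ddaccabbcbdcd$  $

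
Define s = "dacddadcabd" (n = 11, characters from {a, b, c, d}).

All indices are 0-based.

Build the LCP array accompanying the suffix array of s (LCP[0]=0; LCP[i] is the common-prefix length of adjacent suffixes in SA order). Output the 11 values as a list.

sorted suffixes:
  #0 SA[0]=8  'abd'
  #1 SA[1]=1  'acddadcabd'
  #2 SA[2]=5  'adcabd'
  #3 SA[3]=9  'bd'
  #4 SA[4]=7  'cabd'
  #5 SA[5]=2  'cddadcabd'
  #6 SA[6]=10  'd'
  #7 SA[7]=0  'dacddadcabd'
  #8 SA[8]=4  'dadcabd'
  #9 SA[9]=6  'dcabd'
  #10 SA[10]=3  'ddadcabd'

SA = [8, 1, 5, 9, 7, 2, 10, 0, 4, 6, 3]
[i] adj suffixes → lcp
  [1] 8/1 → 1 ('a')
  [2] 1/5 → 1 ('a')
  [3] 5/9 → 0 ('')
  [4] 9/7 → 0 ('')
  [5] 7/2 → 1 ('c')
  [6] 2/10 → 0 ('')
  [7] 10/0 → 1 ('d')
  [8] 0/4 → 2 ('da')
  [9] 4/6 → 1 ('d')
  [10] 6/3 → 1 ('d')

[0, 1, 1, 0, 0, 1, 0, 1, 2, 1, 1]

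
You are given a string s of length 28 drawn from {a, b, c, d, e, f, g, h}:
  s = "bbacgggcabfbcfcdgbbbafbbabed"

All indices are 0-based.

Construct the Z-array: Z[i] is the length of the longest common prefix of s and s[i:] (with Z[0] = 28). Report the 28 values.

[28, 1, 0, 0, 0, 0, 0, 0, 0, 1, 0, 1, 0, 0, 0, 0, 0, 2, 3, 1, 0, 0, 3, 1, 0, 1, 0, 0]

Z[0]=28
i=1: i≥r, start 0; Z[1]=1 scan→box=[1,2)
i=2: i≥r, start 0; Z[2]=0
i=3: i≥r, start 0; Z[3]=0
i=4: i≥r, start 0; Z[4]=0
i=5: i≥r, start 0; Z[5]=0
i=6: i≥r, start 0; Z[6]=0
i=7: i≥r, start 0; Z[7]=0
i=8: i≥r, start 0; Z[8]=0
i=9: i≥r, start 0; Z[9]=1 scan→box=[9,10)
i=10: i≥r, start 0; Z[10]=0
i=11: i≥r, start 0; Z[11]=1 scan→box=[11,12)
i=12: i≥r, start 0; Z[12]=0
i=13: i≥r, start 0; Z[13]=0
i=14: i≥r, start 0; Z[14]=0
i=15: i≥r, start 0; Z[15]=0
i=16: i≥r, start 0; Z[16]=0
i=17: i≥r, start 0; Z[17]=2 scan→box=[17,19)
i=18: min(r-i=1, Z[1]=1)=1; Z[18]=3 scan→box=[18,21)
i=19: min(r-i=2, Z[1]=1)=1; Z[19]=1
i=20: min(r-i=1, Z[2]=0)=0; Z[20]=0
i=21: i≥r, start 0; Z[21]=0
i=22: i≥r, start 0; Z[22]=3 scan→box=[22,25)
i=23: min(r-i=2, Z[1]=1)=1; Z[23]=1
i=24: min(r-i=1, Z[2]=0)=0; Z[24]=0
i=25: i≥r, start 0; Z[25]=1 scan→box=[25,26)
i=26: i≥r, start 0; Z[26]=0
i=27: i≥r, start 0; Z[27]=0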